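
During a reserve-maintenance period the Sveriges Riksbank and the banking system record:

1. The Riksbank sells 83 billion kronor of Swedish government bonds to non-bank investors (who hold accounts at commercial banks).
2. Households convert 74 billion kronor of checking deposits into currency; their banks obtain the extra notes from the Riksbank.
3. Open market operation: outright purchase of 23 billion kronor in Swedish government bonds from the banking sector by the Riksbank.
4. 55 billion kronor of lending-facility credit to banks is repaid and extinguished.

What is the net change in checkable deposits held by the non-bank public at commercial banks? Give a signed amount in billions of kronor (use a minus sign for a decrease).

-157 billion

Asset sale (to non-banks) 83 billion kronor: non-bank counterparties' bank balances fall → −83B.
Currency withdrawal 74 billion kronor: non-bank counterparties' bank balances fall → −74B.
OMO purchase (from banks) 23 billion kronor: the counterparty is a bank, so public deposits are unchanged → 0.
Discount-window repayment 55 billion kronor: the counterparty is a bank, so public deposits are unchanged → 0.
Net: −83 − 74 + 0 + 0 = -157 billion.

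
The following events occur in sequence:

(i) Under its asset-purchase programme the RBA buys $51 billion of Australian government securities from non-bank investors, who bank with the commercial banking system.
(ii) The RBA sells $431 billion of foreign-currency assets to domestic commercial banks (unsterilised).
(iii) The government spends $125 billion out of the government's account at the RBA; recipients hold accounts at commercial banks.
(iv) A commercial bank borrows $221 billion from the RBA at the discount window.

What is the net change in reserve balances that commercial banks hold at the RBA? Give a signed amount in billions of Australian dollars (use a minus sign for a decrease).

Asset purchase (from non-banks) $51 billion: the RBA pays by crediting reserve accounts → +$51B.
FX sale $431 billion: the buying banks pay out of their reserve balances → −$431B.
Government spending $125 billion: government payments flow into bank reserve accounts → +$125B.
Discount-window loan $221 billion: the loan is credited to the bank's reserve account → +$221B.
Net: 51 − 431 + 125 + 221 = -$34 billion.

-$34 billion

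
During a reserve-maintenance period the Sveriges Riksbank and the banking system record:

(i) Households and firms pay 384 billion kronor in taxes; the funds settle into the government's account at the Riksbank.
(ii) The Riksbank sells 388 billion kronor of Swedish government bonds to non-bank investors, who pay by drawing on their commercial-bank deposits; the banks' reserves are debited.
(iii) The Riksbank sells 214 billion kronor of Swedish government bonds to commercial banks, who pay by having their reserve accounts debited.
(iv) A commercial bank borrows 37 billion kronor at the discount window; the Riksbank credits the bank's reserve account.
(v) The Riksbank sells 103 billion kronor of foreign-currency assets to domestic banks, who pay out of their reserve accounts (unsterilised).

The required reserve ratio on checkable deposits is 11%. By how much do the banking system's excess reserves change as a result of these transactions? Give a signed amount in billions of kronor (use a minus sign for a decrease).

-967.08 billion

Government account inflow 384 billion kronor: reserves −384B, deposits −384B.
Asset sale (to non-banks) 388 billion kronor: reserves −388B, deposits −388B.
OMO sale (to banks) 214 billion kronor: reserves −214B, deposits 0.
Discount-window loan 37 billion kronor: reserves +37B, deposits 0.
FX sale 103 billion kronor: reserves −103B, deposits 0.
Totals: Δreserves = −1052B, Δdeposits = −772B.
Δrequired reserves = 11% × −772B = −84.92B.
Δexcess reserves = Δreserves − Δrequired = −1052B − (−84.92B) = -967.08 billion.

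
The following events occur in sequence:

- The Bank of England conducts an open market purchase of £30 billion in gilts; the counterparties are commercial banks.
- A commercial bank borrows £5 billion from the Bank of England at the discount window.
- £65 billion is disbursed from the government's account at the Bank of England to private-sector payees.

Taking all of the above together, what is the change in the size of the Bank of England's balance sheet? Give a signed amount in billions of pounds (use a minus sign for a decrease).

+£35 billion

Bank of England balance sheet:
  Assets:      Securities +£30B, Loans to banks +£5B
  Liabilities: Bank reserves +£100B, Government deposits −£65B
Commercial banking system:
  Assets:      Reserves at CB +£100B, Securities −£30B
  Liabilities: Checkable deposits +£65B, Borrowings from CB +£5B
Change in total Bank of England assets = +£35 billion.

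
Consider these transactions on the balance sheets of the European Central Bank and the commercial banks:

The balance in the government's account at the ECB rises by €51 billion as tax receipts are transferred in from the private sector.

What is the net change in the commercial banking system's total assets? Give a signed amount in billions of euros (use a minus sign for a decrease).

Government account inflow €51 billion: bank balance sheets shrink → −€51B.

-€51 billion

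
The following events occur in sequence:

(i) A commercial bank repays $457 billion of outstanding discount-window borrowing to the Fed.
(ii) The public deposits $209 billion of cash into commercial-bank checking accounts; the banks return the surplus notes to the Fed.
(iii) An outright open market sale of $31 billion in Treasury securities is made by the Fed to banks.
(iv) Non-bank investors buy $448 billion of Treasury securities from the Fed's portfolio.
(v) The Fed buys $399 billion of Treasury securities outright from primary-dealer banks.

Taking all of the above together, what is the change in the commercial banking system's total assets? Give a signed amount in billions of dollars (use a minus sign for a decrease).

-$696 billion

Discount-window repayment $457 billion: bank balance sheets shrink → −$457B.
Currency deposit $209 billion: bank balance sheets expand → +$209B.
OMO sale (to banks) $31 billion: just an asset swap on bank balance sheets → 0.
Asset sale (to non-banks) $448 billion: bank balance sheets shrink → −$448B.
OMO purchase (from banks) $399 billion: just an asset swap on bank balance sheets → 0.
Net: −457 + 209 + 0 − 448 + 0 = -$696 billion.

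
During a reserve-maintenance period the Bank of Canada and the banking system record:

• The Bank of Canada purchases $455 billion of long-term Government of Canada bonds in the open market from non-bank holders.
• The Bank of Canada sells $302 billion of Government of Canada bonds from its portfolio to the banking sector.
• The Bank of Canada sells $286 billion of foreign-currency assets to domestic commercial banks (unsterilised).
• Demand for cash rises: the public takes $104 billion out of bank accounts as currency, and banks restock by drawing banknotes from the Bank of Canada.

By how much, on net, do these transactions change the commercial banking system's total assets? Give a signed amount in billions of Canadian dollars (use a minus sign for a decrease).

+$351 billion

Bank of Canada balance sheet:
  Assets:      Securities +$153B, Foreign assets −$286B
  Liabilities: Bank reserves −$237B, Currency in circulation +$104B
Commercial banking system:
  Assets:      Reserves at CB −$237B, Securities +$302B, Foreign assets +$286B
  Liabilities: Checkable deposits +$351B
Change in total bank assets = +$351 billion.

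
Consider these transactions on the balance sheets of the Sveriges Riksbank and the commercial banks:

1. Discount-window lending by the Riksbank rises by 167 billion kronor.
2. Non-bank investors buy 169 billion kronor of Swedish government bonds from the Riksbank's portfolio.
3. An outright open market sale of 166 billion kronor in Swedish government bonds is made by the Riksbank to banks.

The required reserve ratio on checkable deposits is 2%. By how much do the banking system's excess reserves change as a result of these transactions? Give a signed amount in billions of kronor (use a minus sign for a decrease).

-164.62 billion

Discount-window loan 167 billion kronor: reserves +167B, deposits 0.
Asset sale (to non-banks) 169 billion kronor: reserves −169B, deposits −169B.
OMO sale (to banks) 166 billion kronor: reserves −166B, deposits 0.
Totals: Δreserves = −168B, Δdeposits = −169B.
Δrequired reserves = 2% × −169B = −3.38B.
Δexcess reserves = Δreserves − Δrequired = −168B − (−3.38B) = -164.62 billion.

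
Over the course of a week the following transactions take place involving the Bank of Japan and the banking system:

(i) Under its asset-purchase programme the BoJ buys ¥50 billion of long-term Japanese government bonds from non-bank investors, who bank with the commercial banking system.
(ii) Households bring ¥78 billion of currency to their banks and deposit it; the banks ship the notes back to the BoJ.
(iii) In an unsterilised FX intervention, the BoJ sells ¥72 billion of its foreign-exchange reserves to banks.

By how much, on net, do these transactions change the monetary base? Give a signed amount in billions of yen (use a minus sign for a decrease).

Asset purchase (from non-banks) ¥50 billion: BoJ balance sheet expands → +¥50B.
Currency deposit ¥78 billion: just a shift between currency and reserves — both are base money → 0.
FX sale ¥72 billion: BoJ balance sheet contracts → −¥72B.
Net: 50 + 0 − 72 = -¥22 billion.

-¥22 billion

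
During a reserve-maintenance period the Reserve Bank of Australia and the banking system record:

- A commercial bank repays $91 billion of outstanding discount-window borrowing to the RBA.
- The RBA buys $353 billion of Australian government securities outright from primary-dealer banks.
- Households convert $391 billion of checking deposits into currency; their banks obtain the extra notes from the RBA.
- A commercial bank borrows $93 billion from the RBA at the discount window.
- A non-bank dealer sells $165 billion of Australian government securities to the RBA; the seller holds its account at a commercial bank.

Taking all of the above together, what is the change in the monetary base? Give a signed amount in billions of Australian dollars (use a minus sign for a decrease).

+$520 billion

Discount-window repayment $91 billion: RBA balance sheet contracts → −$91B.
OMO purchase (from banks) $353 billion: RBA balance sheet expands → +$353B.
Currency withdrawal $391 billion: just a shift between currency and reserves — both are base money → 0.
Discount-window loan $93 billion: RBA balance sheet expands → +$93B.
Asset purchase (from non-banks) $165 billion: RBA balance sheet expands → +$165B.
Net: −91 + 353 + 0 + 93 + 165 = +$520 billion.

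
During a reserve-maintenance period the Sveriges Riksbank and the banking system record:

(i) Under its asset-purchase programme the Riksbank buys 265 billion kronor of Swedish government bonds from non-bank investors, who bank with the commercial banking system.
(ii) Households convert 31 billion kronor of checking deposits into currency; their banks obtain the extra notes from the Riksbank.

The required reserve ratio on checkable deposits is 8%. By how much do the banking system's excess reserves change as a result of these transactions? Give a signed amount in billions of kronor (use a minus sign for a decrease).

+215.28 billion

Asset purchase (from non-banks) 265 billion kronor: reserves +265B, deposits +265B.
Currency withdrawal 31 billion kronor: reserves −31B, deposits −31B.
Totals: Δreserves = +234B, Δdeposits = +234B.
Δrequired reserves = 8% × +234B = +18.72B.
Δexcess reserves = Δreserves − Δrequired = +234B − (+18.72B) = +215.28 billion.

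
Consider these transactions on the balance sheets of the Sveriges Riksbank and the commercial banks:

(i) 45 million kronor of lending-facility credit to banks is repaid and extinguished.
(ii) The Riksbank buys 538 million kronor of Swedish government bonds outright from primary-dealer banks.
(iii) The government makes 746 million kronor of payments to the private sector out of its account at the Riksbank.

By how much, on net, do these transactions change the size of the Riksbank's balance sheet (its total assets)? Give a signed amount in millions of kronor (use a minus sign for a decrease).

Discount-window repayment 45 million kronor: a Riksbank asset is shed → −45M.
OMO purchase (from banks) 538 million kronor: a Riksbank asset is acquired → +538M.
Government spending 746 million kronor: only the composition of liabilities changes → 0.
Net: −45 + 538 + 0 = +493 million.

+493 million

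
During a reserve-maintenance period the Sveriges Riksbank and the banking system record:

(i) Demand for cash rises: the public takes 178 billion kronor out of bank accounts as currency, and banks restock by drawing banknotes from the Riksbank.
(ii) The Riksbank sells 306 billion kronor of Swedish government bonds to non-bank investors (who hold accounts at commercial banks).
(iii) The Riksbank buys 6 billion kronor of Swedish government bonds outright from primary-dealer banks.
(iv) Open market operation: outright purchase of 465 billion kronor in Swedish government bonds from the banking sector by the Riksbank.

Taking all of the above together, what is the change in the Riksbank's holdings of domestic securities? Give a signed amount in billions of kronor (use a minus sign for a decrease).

+165 billion

Currency withdrawal 178 billion kronor: the Riksbank's securities portfolio is untouched → 0.
Asset sale (to non-banks) 306 billion kronor: securities removed from the Riksbank's portfolio → −306B.
OMO purchase (from banks) 6 billion kronor: securities added to the Riksbank's portfolio → +6B.
OMO purchase (from banks) 465 billion kronor: securities added to the Riksbank's portfolio → +465B.
Net: 0 − 306 + 6 + 465 = +165 billion.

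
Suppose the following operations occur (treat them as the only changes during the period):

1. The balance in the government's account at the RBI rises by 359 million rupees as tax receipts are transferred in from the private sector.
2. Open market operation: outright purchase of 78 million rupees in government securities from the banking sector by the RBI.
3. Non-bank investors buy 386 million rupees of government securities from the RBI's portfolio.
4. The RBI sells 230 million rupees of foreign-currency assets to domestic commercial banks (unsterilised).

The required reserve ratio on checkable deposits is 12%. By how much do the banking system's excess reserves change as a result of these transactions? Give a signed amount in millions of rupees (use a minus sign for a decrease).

-807.6 million

Government account inflow 359 million rupees: reserves −359M, deposits −359M.
OMO purchase (from banks) 78 million rupees: reserves +78M, deposits 0.
Asset sale (to non-banks) 386 million rupees: reserves −386M, deposits −386M.
FX sale 230 million rupees: reserves −230M, deposits 0.
Totals: Δreserves = −897M, Δdeposits = −745M.
Δrequired reserves = 12% × −745M = −89.4M.
Δexcess reserves = Δreserves − Δrequired = −897M − (−89.4M) = -807.6 million.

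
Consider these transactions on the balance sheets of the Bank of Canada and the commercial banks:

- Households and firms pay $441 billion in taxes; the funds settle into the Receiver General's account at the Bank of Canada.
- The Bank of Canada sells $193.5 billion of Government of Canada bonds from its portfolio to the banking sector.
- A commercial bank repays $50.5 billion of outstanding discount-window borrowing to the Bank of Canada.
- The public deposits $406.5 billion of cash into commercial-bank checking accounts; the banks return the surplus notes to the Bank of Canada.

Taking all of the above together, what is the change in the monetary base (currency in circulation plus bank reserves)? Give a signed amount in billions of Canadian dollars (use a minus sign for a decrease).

-$685 billion

Government account inflow $441 billion: reserves shift to a non-base liability → −$441B.
OMO sale (to banks) $193.5 billion: Bank of Canada balance sheet contracts → −$193.5B.
Discount-window repayment $50.5 billion: Bank of Canada balance sheet contracts → −$50.5B.
Currency deposit $406.5 billion: just a shift between currency and reserves — both are base money → 0.
Net: −441 − 193.5 − 50.5 + 0 = -$685 billion.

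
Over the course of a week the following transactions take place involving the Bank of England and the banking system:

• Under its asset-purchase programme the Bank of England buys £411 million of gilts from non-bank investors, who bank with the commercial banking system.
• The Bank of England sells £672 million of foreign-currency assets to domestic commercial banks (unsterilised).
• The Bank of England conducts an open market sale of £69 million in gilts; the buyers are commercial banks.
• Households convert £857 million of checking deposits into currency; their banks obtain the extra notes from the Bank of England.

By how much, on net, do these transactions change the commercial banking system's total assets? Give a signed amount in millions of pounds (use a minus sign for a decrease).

Asset purchase (from non-banks) £411 million: bank balance sheets expand → +£411M.
FX sale £672 million: just an asset swap on bank balance sheets → 0.
OMO sale (to banks) £69 million: just an asset swap on bank balance sheets → 0.
Currency withdrawal £857 million: bank balance sheets shrink → −£857M.
Net: 411 + 0 + 0 − 857 = -£446 million.

-£446 million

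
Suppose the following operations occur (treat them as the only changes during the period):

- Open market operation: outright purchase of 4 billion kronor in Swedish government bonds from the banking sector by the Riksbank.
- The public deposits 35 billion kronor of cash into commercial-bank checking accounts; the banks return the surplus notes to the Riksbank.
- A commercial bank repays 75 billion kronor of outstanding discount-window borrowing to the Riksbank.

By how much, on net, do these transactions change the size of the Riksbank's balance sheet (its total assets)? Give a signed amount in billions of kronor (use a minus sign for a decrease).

-71 billion

OMO purchase (from banks) 4 billion kronor: a Riksbank asset is acquired → +4B.
Currency deposit 35 billion kronor: only the composition of liabilities changes → 0.
Discount-window repayment 75 billion kronor: a Riksbank asset is shed → −75B.
Net: 4 + 0 − 75 = -71 billion.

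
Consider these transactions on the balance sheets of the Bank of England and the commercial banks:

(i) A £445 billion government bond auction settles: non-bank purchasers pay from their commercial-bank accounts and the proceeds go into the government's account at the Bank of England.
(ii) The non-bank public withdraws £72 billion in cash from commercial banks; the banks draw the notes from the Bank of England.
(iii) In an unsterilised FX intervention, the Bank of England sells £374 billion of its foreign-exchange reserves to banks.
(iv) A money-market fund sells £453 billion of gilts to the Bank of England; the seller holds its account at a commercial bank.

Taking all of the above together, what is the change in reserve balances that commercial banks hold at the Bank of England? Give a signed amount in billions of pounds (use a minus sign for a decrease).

Bank of England balance sheet:
  Assets:      Securities +£453B, Foreign assets −£374B
  Liabilities: Bank reserves −£438B, Currency in circulation +£72B, Government deposits +£445B
Commercial banking system:
  Assets:      Reserves at CB −£438B, Foreign assets +£374B
  Liabilities: Checkable deposits −£64B
So the change in reserve balances that commercial banks hold at the Bank of England is -£438 billion.

-£438 billion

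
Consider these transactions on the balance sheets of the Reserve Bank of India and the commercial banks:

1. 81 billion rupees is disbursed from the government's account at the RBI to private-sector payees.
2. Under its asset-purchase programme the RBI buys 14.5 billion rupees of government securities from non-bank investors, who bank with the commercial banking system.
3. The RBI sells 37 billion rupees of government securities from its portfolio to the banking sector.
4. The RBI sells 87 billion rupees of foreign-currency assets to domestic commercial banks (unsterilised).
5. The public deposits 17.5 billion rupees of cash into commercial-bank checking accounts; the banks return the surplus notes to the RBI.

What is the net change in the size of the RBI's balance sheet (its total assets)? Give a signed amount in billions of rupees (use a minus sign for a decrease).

-109.5 billion

RBI balance sheet:
  Assets:      Securities −22.5B, Foreign assets −87B
  Liabilities: Bank reserves −11B, Currency in circulation −17.5B, Government deposits −81B
Change in total RBI assets = -109.5 billion.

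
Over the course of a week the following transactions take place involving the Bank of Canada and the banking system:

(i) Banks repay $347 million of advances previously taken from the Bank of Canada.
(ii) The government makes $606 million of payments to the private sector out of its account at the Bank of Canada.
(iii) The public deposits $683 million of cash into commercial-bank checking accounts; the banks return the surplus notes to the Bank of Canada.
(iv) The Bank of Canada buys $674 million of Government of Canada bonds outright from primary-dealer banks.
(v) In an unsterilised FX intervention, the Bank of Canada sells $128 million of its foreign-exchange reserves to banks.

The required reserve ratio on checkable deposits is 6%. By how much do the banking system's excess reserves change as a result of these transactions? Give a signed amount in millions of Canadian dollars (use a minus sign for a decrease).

Discount-window repayment $347 million: reserves −$347M, deposits 0.
Government spending $606 million: reserves +$606M, deposits +$606M.
Currency deposit $683 million: reserves +$683M, deposits +$683M.
OMO purchase (from banks) $674 million: reserves +$674M, deposits 0.
FX sale $128 million: reserves −$128M, deposits 0.
Totals: Δreserves = +$1488M, Δdeposits = +$1289M.
Δrequired reserves = 6% × +$1289M = +$77.34M.
Δexcess reserves = Δreserves − Δrequired = +$1488M − (+$77.34M) = +$1410.66 million.

+$1410.66 million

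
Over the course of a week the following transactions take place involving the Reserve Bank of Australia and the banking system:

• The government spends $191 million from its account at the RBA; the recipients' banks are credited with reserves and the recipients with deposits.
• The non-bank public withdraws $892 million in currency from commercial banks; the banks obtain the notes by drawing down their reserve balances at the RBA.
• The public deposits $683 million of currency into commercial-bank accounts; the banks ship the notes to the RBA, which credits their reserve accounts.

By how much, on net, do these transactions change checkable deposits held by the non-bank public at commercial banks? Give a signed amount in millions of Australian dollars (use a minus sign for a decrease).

Government spending $191 million: non-bank counterparties' bank balances rise → +$191M.
Currency withdrawal $892 million: non-bank counterparties' bank balances fall → −$892M.
Currency deposit $683 million: non-bank counterparties' bank balances rise → +$683M.
Net: 191 − 892 + 683 = -$18 million.

-$18 million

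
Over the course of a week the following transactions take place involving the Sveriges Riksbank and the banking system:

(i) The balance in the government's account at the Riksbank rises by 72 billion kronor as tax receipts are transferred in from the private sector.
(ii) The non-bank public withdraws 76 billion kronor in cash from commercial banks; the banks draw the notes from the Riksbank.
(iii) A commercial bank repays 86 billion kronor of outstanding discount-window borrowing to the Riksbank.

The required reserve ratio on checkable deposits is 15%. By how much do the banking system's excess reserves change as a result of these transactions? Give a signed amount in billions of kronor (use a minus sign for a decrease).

-211.8 billion

Government account inflow 72 billion kronor: reserves −72B, deposits −72B.
Currency withdrawal 76 billion kronor: reserves −76B, deposits −76B.
Discount-window repayment 86 billion kronor: reserves −86B, deposits 0.
Totals: Δreserves = −234B, Δdeposits = −148B.
Δrequired reserves = 15% × −148B = −22.2B.
Δexcess reserves = Δreserves − Δrequired = −234B − (−22.2B) = -211.8 billion.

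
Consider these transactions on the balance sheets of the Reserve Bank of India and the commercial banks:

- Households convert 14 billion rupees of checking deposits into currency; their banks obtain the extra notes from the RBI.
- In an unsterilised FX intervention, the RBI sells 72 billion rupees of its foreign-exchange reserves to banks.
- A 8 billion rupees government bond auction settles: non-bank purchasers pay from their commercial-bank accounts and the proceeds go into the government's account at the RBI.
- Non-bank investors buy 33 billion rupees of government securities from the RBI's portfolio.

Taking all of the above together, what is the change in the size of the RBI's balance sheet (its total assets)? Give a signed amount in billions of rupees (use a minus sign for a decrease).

-105 billion

RBI balance sheet:
  Assets:      Securities −33B, Foreign assets −72B
  Liabilities: Bank reserves −127B, Currency in circulation +14B, Government deposits +8B
Commercial banking system:
  Assets:      Reserves at CB −127B, Foreign assets +72B
  Liabilities: Checkable deposits −55B
Change in total RBI assets = -105 billion.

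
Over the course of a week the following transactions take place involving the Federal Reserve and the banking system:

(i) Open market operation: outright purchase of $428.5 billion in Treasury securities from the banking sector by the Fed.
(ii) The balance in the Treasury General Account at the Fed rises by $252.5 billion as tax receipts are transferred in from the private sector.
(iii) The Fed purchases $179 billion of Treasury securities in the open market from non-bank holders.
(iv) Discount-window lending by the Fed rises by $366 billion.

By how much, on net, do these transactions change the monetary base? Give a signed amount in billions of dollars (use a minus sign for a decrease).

Fed balance sheet:
  Assets:      Securities +$607.5B, Loans to banks +$366B
  Liabilities: Bank reserves +$721B, Government deposits +$252.5B
Monetary base = currency + reserves: 0 + (+$721B) = +$721 billion.

+$721 billion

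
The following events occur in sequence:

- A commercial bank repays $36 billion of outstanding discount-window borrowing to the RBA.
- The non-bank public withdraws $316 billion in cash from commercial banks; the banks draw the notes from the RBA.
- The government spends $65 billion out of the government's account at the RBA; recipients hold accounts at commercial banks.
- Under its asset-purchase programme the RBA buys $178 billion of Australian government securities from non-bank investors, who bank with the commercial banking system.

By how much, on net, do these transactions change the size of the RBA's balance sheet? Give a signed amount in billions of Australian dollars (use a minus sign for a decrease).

+$142 billion

Discount-window repayment $36 billion: an RBA asset is shed → −$36B.
Currency withdrawal $316 billion: only the composition of liabilities changes → 0.
Government spending $65 billion: only the composition of liabilities changes → 0.
Asset purchase (from non-banks) $178 billion: an RBA asset is acquired → +$178B.
Net: −36 + 0 + 0 + 178 = +$142 billion.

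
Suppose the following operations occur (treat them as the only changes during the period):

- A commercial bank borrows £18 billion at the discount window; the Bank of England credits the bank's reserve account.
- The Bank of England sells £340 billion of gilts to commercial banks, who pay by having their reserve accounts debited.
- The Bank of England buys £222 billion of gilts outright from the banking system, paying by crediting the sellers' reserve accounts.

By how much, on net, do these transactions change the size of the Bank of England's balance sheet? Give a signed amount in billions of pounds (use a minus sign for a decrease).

Bank of England balance sheet:
  Assets:      Securities −£118B, Loans to banks +£18B
  Liabilities: Bank reserves −£100B
Commercial banking system:
  Assets:      Reserves at CB −£100B, Securities +£118B
  Liabilities: Borrowings from CB +£18B
Change in total Bank of England assets = -£100 billion.

-£100 billion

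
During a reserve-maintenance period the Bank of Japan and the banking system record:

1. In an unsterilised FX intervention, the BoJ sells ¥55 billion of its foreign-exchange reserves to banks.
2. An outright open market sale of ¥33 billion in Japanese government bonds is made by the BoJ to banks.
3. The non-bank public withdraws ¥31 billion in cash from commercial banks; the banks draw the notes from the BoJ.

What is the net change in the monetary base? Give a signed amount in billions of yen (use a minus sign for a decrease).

-¥88 billion

FX sale ¥55 billion: BoJ balance sheet contracts → −¥55B.
OMO sale (to banks) ¥33 billion: BoJ balance sheet contracts → −¥33B.
Currency withdrawal ¥31 billion: just a shift between currency and reserves — both are base money → 0.
Net: −55 − 33 + 0 = -¥88 billion.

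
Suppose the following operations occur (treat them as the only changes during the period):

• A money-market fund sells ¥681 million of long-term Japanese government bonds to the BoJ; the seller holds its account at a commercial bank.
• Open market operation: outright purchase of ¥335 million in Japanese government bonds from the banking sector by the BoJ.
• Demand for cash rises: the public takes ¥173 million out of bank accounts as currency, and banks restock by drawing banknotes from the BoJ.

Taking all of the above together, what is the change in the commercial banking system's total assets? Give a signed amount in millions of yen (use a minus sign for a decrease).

+¥508 million

BoJ balance sheet:
  Assets:      Securities +¥1016M
  Liabilities: Bank reserves +¥843M, Currency in circulation +¥173M
Commercial banking system:
  Assets:      Reserves at CB +¥843M, Securities −¥335M
  Liabilities: Checkable deposits +¥508M
Change in total bank assets = +¥508 million.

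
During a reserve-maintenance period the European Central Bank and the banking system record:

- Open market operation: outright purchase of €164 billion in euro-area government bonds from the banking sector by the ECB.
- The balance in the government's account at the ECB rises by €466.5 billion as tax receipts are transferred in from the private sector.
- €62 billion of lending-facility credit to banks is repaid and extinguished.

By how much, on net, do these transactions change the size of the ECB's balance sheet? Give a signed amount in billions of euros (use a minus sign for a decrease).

+€102 billion

ECB balance sheet:
  Assets:      Securities +€164B, Loans to banks −€62B
  Liabilities: Bank reserves −€364.5B, Government deposits +€466.5B
Commercial banking system:
  Assets:      Reserves at CB −€364.5B, Securities −€164B
  Liabilities: Checkable deposits −€466.5B, Borrowings from CB −€62B
Change in total ECB assets = +€102 billion.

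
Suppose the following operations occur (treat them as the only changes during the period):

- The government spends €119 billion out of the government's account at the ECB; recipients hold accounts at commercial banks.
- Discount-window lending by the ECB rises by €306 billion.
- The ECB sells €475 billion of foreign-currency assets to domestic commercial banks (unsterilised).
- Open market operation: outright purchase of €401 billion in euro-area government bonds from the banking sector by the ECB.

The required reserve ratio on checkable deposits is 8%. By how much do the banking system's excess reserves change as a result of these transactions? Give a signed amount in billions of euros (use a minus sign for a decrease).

Government spending €119 billion: reserves +€119B, deposits +€119B.
Discount-window loan €306 billion: reserves +€306B, deposits 0.
FX sale €475 billion: reserves −€475B, deposits 0.
OMO purchase (from banks) €401 billion: reserves +€401B, deposits 0.
Totals: Δreserves = +€351B, Δdeposits = +€119B.
Δrequired reserves = 8% × +€119B = +€9.52B.
Δexcess reserves = Δreserves − Δrequired = +€351B − (+€9.52B) = +€341.48 billion.

+€341.48 billion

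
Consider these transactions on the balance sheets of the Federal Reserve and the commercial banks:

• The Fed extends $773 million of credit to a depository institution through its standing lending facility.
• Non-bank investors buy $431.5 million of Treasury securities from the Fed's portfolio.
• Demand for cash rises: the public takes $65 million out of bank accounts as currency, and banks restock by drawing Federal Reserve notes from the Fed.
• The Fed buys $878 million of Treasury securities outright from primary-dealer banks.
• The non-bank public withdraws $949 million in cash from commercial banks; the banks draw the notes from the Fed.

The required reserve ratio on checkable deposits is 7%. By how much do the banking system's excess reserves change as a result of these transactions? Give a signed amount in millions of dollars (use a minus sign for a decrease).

Discount-window loan $773 million: reserves +$773M, deposits 0.
Asset sale (to non-banks) $431.5 million: reserves −$431.5M, deposits −$431.5M.
Currency withdrawal $65 million: reserves −$65M, deposits −$65M.
OMO purchase (from banks) $878 million: reserves +$878M, deposits 0.
Currency withdrawal $949 million: reserves −$949M, deposits −$949M.
Totals: Δreserves = +$205.5M, Δdeposits = −$1445.5M.
Δrequired reserves = 7% × −$1445.5M = −$101.185M.
Δexcess reserves = Δreserves − Δrequired = +$205.5M − (−$101.185M) = +$306.685 million.

+$306.685 million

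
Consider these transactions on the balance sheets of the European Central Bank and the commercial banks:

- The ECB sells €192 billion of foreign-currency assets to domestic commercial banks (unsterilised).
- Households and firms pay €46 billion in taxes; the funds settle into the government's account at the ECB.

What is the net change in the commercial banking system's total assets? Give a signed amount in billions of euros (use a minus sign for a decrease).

ECB balance sheet:
  Assets:      Foreign assets −€192B
  Liabilities: Bank reserves −€238B, Government deposits +€46B
Commercial banking system:
  Assets:      Reserves at CB −€238B, Foreign assets +€192B
  Liabilities: Checkable deposits −€46B
Change in total bank assets = -€46 billion.

-€46 billion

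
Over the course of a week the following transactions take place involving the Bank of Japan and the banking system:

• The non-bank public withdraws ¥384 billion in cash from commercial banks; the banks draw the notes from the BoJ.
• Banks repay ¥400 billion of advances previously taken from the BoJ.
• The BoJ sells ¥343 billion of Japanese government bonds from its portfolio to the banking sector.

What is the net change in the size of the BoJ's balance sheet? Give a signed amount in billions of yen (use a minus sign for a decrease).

-¥743 billion

Currency withdrawal ¥384 billion: only the composition of liabilities changes → 0.
Discount-window repayment ¥400 billion: a BoJ asset is shed → −¥400B.
OMO sale (to banks) ¥343 billion: a BoJ asset is shed → −¥343B.
Net: 0 − 400 − 343 = -¥743 billion.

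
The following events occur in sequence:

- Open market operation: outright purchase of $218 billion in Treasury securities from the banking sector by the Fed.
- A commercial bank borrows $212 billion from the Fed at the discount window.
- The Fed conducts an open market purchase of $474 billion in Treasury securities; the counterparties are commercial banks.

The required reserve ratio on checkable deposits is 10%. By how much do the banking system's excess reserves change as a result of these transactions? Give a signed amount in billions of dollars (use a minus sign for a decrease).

OMO purchase (from banks) $218 billion: reserves +$218B, deposits 0.
Discount-window loan $212 billion: reserves +$212B, deposits 0.
OMO purchase (from banks) $474 billion: reserves +$474B, deposits 0.
Totals: Δreserves = +$904B, Δdeposits = 0.
Δrequired reserves = 10% × 0 = 0.
Δexcess reserves = Δreserves − Δrequired = +$904B − (0) = +$904 billion.

+$904 billion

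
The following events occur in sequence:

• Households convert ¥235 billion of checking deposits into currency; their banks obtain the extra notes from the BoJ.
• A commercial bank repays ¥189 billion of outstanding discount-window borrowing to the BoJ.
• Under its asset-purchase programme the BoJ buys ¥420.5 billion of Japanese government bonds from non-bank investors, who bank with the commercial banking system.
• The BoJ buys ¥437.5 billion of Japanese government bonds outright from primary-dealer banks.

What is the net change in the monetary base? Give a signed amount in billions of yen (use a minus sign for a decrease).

+¥669 billion

BoJ balance sheet:
  Assets:      Securities +¥858B, Loans to banks −¥189B
  Liabilities: Bank reserves +¥434B, Currency in circulation +¥235B
Commercial banking system:
  Assets:      Reserves at CB +¥434B, Securities −¥437.5B
  Liabilities: Checkable deposits +¥185.5B, Borrowings from CB −¥189B
Monetary base = currency + reserves: +¥235B + (+¥434B) = +¥669 billion.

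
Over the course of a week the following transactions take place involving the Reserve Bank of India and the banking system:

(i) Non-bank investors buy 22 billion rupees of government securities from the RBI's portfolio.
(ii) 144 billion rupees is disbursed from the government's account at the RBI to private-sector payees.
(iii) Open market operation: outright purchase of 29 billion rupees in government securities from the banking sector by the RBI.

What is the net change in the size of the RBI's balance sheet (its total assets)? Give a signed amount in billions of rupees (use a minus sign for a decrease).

Asset sale (to non-banks) 22 billion rupees: an RBI asset is shed → −22B.
Government spending 144 billion rupees: only the composition of liabilities changes → 0.
OMO purchase (from banks) 29 billion rupees: an RBI asset is acquired → +29B.
Net: −22 + 0 + 29 = +7 billion.

+7 billion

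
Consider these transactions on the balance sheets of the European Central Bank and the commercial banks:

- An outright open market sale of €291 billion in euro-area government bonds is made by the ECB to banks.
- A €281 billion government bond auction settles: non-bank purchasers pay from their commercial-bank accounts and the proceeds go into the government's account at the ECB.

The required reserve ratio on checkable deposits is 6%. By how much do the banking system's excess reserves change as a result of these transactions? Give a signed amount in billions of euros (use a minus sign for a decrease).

OMO sale (to banks) €291 billion: reserves −€291B, deposits 0.
Government account inflow €281 billion: reserves −€281B, deposits −€281B.
Totals: Δreserves = −€572B, Δdeposits = −€281B.
Δrequired reserves = 6% × −€281B = −€16.86B.
Δexcess reserves = Δreserves − Δrequired = −€572B − (−€16.86B) = -€555.14 billion.

-€555.14 billion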